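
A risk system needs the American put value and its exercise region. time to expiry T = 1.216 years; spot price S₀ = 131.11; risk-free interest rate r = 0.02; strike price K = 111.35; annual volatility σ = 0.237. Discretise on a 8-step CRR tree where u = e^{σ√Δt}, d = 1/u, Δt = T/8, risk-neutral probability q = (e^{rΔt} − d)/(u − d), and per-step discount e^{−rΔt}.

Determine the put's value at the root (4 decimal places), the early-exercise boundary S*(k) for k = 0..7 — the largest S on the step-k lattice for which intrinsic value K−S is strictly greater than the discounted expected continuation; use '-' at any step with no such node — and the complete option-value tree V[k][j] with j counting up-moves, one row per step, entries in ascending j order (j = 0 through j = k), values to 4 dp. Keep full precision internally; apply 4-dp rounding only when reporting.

Δt=0.15200, u=1.09680, d=0.91174, q=0.49337, disc=e^(-rΔt)=0.99696
k=8 terminal: V=max(K-S,0) → 48.7453 36.0380 20.7514 2.3620 0.0000 0.0000 0.0000 0.0000 0.0000
k=7: j=0 S=68.6650 intr=42.6850 cont=42.3470 V=42.6850[EX]; j=1 S=82.6024 intr=28.7476 cont=28.4096 V=28.7476[EX]; j=2 S=99.3688 intr=11.9812 cont=11.6432 V=11.9812[EX]; j=3 S=119.5383 intr=0.0000 cont=1.1931 V=1.1931[hold]; j=4 S=143.8018 intr=0.0000 cont=0.0000 V=0.0000[hold]; j=5 S=172.9903 intr=0.0000 cont=0.0000 V=0.0000[hold]; j=6 S=208.1033 intr=0.0000 cont=0.0000 V=0.0000[hold]; j=7 S=250.3435 intr=0.0000 cont=0.0000 V=0.0000[hold]  S*(7)=99.3688
k=6: j=0 S=75.3120 intr=36.0380 cont=35.7000 V=36.0380[EX]; j=1 S=90.5986 intr=20.7514 cont=20.4135 V=20.7514[EX]; j=2 S=108.9880 intr=2.3620 cont=6.6385 V=6.6385[hold]; j=3 S=131.1100 intr=0.0000 cont=0.6026 V=0.6026[hold]; j=4 S=157.7223 intr=0.0000 cont=0.0000 V=0.0000[hold]; j=5 S=189.7363 intr=0.0000 cont=0.0000 V=0.0000[hold]; j=6 S=228.2484 intr=0.0000 cont=0.0000 V=0.0000[hold]  S*(6)=90.5986
k=5: j=0 S=82.6024 intr=28.7476 cont=28.4096 V=28.7476[EX]; j=1 S=99.3688 intr=11.9812 cont=13.7467 V=13.7467[hold]; j=2 S=119.5383 intr=0.0000 cont=3.6495 V=3.6495[hold]; j=3 S=143.8018 intr=0.0000 cont=0.3044 V=0.3044[hold]; j=4 S=172.9903 intr=0.0000 cont=0.0000 V=0.0000[hold]; j=5 S=208.1033 intr=0.0000 cont=0.0000 V=0.0000[hold]  S*(5)=82.6024
k=4: j=0 S=90.5986 intr=20.7514 cont=21.2818 V=21.2818[hold]; j=1 S=108.9880 intr=2.3620 cont=8.7384 V=8.7384[hold]; j=2 S=131.1100 intr=0.0000 cont=1.9930 V=1.9930[hold]; j=3 S=157.7223 intr=0.0000 cont=0.1537 V=0.1537[hold]; j=4 S=189.7363 intr=0.0000 cont=0.0000 V=0.0000[hold]  S*(4)=-
k=3: j=0 S=99.3688 intr=11.9812 cont=15.0475 V=15.0475[hold]; j=1 S=119.5383 intr=0.0000 cont=5.3940 V=5.3940[hold]; j=2 S=143.8018 intr=0.0000 cont=1.0823 V=1.0823[hold]; j=3 S=172.9903 intr=0.0000 cont=0.0777 V=0.0777[hold]  S*(3)=-
k=2: j=0 S=108.9880 intr=2.3620 cont=10.2536 V=10.2536[hold]; j=1 S=131.1100 intr=0.0000 cont=3.2568 V=3.2568[hold]; j=2 S=157.7223 intr=0.0000 cont=0.5848 V=0.5848[hold]  S*(2)=-
k=1: j=0 S=119.5383 intr=0.0000 cont=6.7810 V=6.7810[hold]; j=1 S=143.8018 intr=0.0000 cont=1.9327 V=1.9327[hold]  S*(1)=-
k=0: j=0 S=131.1100 intr=0.0000 cont=4.3756 V=4.3756[hold]  S*(0)=-

price = 4.3756
boundary = - - - - - 82.6024 90.5986 99.3688
tree:
4.3756
6.7810 1.9327
10.2536 3.2568 0.5848
15.0475 5.3940 1.0823 0.0777
21.2818 8.7384 1.9930 0.1537 0.0000
28.7476 13.7467 3.6495 0.3044 0.0000 0.0000
36.0380 20.7514 6.6385 0.6026 0.0000 0.0000 0.0000
42.6850 28.7476 11.9812 1.1931 0.0000 0.0000 0.0000 0.0000
48.7453 36.0380 20.7514 2.3620 0.0000 0.0000 0.0000 0.0000 0.0000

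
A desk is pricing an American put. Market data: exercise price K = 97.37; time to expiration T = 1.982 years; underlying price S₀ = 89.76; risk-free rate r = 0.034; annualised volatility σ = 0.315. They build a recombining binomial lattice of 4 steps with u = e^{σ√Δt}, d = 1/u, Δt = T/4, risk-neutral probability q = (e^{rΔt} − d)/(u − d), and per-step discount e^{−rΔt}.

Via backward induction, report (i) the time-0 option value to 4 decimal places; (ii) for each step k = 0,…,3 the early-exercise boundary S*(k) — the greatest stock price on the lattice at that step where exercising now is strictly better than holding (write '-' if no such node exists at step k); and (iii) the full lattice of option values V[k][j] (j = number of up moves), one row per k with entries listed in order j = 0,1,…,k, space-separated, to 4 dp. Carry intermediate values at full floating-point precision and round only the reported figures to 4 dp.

params: Δt=0.49550 u=1.24824 d=0.80113 q=0.48279 e^(-rΔt)=0.98329
t_4 payoffs: 60.3964 39.7614 7.6100 0.0000 0.0000
t_3: node(3,0) S=46.1519 payoff=51.2181 vs cont=49.5915 → 51.2181 [stop]  node(3,1) S=71.9093 payoff=25.4607 vs cont=23.8341 → 25.4607 [stop]  node(3,2) S=112.0420 payoff=0.0000 vs cont=3.8702 → 3.8702 [wait]  node(3,3) S=174.5728 payoff=0.0000 vs cont=0.0000 → 0.0000 [wait]  ⇒ S*(3)=71.9093
t_2: node(2,0) S=57.6086 payoff=39.7614 vs cont=38.1348 → 39.7614 [stop]  node(2,1) S=89.7600 payoff=7.6100 vs cont=14.7858 → 14.7858 [wait]  node(2,2) S=139.8552 payoff=0.0000 vs cont=1.9683 → 1.9683 [wait]  ⇒ S*(2)=57.6086
t_1: node(1,0) S=71.9093 payoff=25.4607 vs cont=27.2406 → 27.2406 [wait]  node(1,1) S=112.0420 payoff=0.0000 vs cont=8.4540 → 8.4540 [wait]  ⇒ S*(1)=-
t_0: node(0,0) S=89.7600 payoff=7.6100 vs cont=17.8670 → 17.8670 [wait]  ⇒ S*(0)=-

price = 17.8670
boundary = - - 57.6086 71.9093
tree:
17.8670
27.2406 8.4540
39.7614 14.7858 1.9683
51.2181 25.4607 3.8702 0.0000
60.3964 39.7614 7.6100 0.0000 0.0000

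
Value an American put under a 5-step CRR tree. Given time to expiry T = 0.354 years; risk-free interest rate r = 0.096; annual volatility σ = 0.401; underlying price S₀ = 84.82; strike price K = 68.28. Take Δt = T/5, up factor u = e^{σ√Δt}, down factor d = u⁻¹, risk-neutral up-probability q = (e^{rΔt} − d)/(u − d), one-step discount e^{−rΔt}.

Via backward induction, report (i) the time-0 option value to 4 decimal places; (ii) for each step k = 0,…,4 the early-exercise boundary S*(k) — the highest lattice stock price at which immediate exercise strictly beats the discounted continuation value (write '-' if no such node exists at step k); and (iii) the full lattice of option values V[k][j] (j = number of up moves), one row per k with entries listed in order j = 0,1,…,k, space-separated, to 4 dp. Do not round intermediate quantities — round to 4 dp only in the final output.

price = 1.5373
boundary = - - - - 55.3532
tree:
1.5373
2.7297 0.3903
4.7438 0.7943 0.0000
8.0030 1.6164 0.0000 0.0000
12.9268 3.2895 0.0000 0.0000 0.0000
18.5288 6.6940 0.0000 0.0000 0.0000 0.0000

Δt=0.07080, u=1.11260, d=0.89880, q=0.50525, disc=e^(-rΔt)=0.99323
k=5 terminal: V=max(K-S,0) → 18.5288 6.6940 0.0000 0.0000 0.0000 0.0000
k=4: j=0 S=55.3532 intr=12.9268 cont=12.4643 V=12.9268[EX]; j=1 S=68.5205 intr=0.0000 cont=3.2895 V=3.2895[hold]; j=2 S=84.8200 intr=0.0000 cont=0.0000 V=0.0000[hold]; j=3 S=104.9968 intr=0.0000 cont=0.0000 V=0.0000[hold]; j=4 S=129.9732 intr=0.0000 cont=0.0000 V=0.0000[hold]  S*(4)=55.3532
k=3: j=0 S=61.5860 intr=6.6940 cont=8.0030 V=8.0030[hold]; j=1 S=76.2359 intr=0.0000 cont=1.6164 V=1.6164[hold]; j=2 S=94.3707 intr=0.0000 cont=0.0000 V=0.0000[hold]; j=3 S=116.8194 intr=0.0000 cont=0.0000 V=0.0000[hold]  S*(3)=-
k=2: j=0 S=68.5205 intr=0.0000 cont=4.7438 V=4.7438[hold]; j=1 S=84.8200 intr=0.0000 cont=0.7943 V=0.7943[hold]; j=2 S=104.9968 intr=0.0000 cont=0.0000 V=0.0000[hold]  S*(2)=-
k=1: j=0 S=76.2359 intr=0.0000 cont=2.7297 V=2.7297[hold]; j=1 S=94.3707 intr=0.0000 cont=0.3903 V=0.3903[hold]  S*(1)=-
k=0: j=0 S=84.8200 intr=0.0000 cont=1.5373 V=1.5373[hold]  S*(0)=-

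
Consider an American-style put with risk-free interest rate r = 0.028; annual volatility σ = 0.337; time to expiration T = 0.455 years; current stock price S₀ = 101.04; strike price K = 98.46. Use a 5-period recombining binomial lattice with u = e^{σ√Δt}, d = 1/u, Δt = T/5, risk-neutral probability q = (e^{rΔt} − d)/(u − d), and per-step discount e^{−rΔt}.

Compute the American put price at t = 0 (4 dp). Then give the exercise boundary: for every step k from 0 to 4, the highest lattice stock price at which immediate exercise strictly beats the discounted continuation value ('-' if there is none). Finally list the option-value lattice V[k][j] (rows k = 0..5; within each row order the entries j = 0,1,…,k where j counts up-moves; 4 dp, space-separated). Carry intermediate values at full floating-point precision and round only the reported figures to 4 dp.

Δt=0.09100, u=1.10701, d=0.90334, q=0.48713, disc=e^(-rΔt)=0.99746
k=5 terminal: V=max(K-S,0) → 37.6827 23.9796 7.1869 0.0000 0.0000 0.0000
k=4: j=0 S=67.2809 intr=31.1791 cont=30.9286 V=31.1791[EX]; j=1 S=82.4503 intr=16.0097 cont=15.7591 V=16.0097[EX]; j=2 S=101.0400 intr=0.0000 cont=3.6765 V=3.6765[hold]; j=3 S=123.8210 intr=0.0000 cont=0.0000 V=0.0000[hold]; j=4 S=151.7382 intr=0.0000 cont=0.0000 V=0.0000[hold]  S*(4)=82.4503
k=3: j=0 S=74.4804 intr=23.9796 cont=23.7290 V=23.9796[EX]; j=1 S=91.2731 intr=7.1869 cont=9.9763 V=9.9763[hold]; j=2 S=111.8520 intr=0.0000 cont=1.8808 V=1.8808[hold]; j=3 S=137.0707 intr=0.0000 cont=0.0000 V=0.0000[hold]  S*(3)=74.4804
k=2: j=0 S=82.4503 intr=16.0097 cont=17.1145 V=17.1145[hold]; j=1 S=101.0400 intr=0.0000 cont=6.0174 V=6.0174[hold]; j=2 S=123.8210 intr=0.0000 cont=0.9621 V=0.9621[hold]  S*(2)=-
k=1: j=0 S=91.2731 intr=7.1869 cont=11.6789 V=11.6789[hold]; j=1 S=111.8520 intr=0.0000 cont=3.5457 V=3.5457[hold]  S*(1)=-
k=0: j=0 S=101.0400 intr=0.0000 cont=7.6973 V=7.6973[hold]  S*(0)=-

price = 7.6973
boundary = - - - 74.4804 82.4503
tree:
7.6973
11.6789 3.5457
17.1145 6.0174 0.9621
23.9796 9.9763 1.8808 0.0000
31.1791 16.0097 3.6765 0.0000 0.0000
37.6827 23.9796 7.1869 0.0000 0.0000 0.0000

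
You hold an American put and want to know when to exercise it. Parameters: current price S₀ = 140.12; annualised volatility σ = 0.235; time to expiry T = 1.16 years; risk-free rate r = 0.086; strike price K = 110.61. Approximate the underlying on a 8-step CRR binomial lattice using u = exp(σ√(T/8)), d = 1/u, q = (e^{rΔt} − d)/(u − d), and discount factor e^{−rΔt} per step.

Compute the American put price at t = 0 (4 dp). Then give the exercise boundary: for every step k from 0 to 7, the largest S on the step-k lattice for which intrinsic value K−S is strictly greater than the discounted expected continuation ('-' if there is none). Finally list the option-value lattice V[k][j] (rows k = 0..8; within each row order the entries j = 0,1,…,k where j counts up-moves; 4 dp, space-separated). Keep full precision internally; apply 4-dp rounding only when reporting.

Δt=0.14500  u=1.09361  d=0.91440  q=0.54766  discount=0.98761
step 8 (expiry): payoffs max(K−S,0) = 42.1249 28.7028 12.6501 0.0000 0.0000 0.0000 0.0000 0.0000 0.0000
step 7: (k=7,j=0): S=74.8961, (K−S)⁺=35.7139, hold=34.3432 ⇒ V=35.7139 exercise | (k=7,j=1): S=89.5747, (K−S)⁺=21.0353, hold=19.6646 ⇒ V=21.0353 exercise | (k=7,j=2): S=107.1300, (K−S)⁺=3.4800, hold=5.6512 ⇒ V=5.6512 continue | (k=7,j=3): S=128.1260, (K−S)⁺=0.0000, hold=0.0000 ⇒ V=0.0000 continue | (k=7,j=4): S=153.2368, (K−S)⁺=0.0000, hold=0.0000 ⇒ V=0.0000 continue | (k=7,j=5): S=183.2690, (K−S)⁺=0.0000, hold=0.0000 ⇒ V=0.0000 continue | (k=7,j=6): S=219.1871, (K−S)⁺=0.0000, hold=0.0000 ⇒ V=0.0000 continue | (k=7,j=7): S=262.1447, (K−S)⁺=0.0000, hold=0.0000 ⇒ V=0.0000 continue  boundary S*=89.5747
step 6: (k=6,j=0): S=81.9072, (K−S)⁺=28.7028, hold=27.3320 ⇒ V=28.7028 exercise | (k=6,j=1): S=97.9599, (K−S)⁺=12.6501, hold=12.4538 ⇒ V=12.6501 exercise | (k=6,j=2): S=117.1586, (K−S)⁺=0.0000, hold=2.5246 ⇒ V=2.5246 continue | (k=6,j=3): S=140.1200, (K−S)⁺=0.0000, hold=0.0000 ⇒ V=0.0000 continue | (k=6,j=4): S=167.5815, (K−S)⁺=0.0000, hold=0.0000 ⇒ V=0.0000 continue | (k=6,j=5): S=200.4251, (K−S)⁺=0.0000, hold=0.0000 ⇒ V=0.0000 continue | (k=6,j=6): S=239.7055, (K−S)⁺=0.0000, hold=0.0000 ⇒ V=0.0000 continue  boundary S*=97.9599
step 5: (k=5,j=0): S=89.5747, (K−S)⁺=21.0353, hold=19.6646 ⇒ V=21.0353 exercise | (k=5,j=1): S=107.1300, (K−S)⁺=3.4800, hold=7.0167 ⇒ V=7.0167 continue | (k=5,j=2): S=128.1260, (K−S)⁺=0.0000, hold=1.1278 ⇒ V=1.1278 continue | (k=5,j=3): S=153.2368, (K−S)⁺=0.0000, hold=0.0000 ⇒ V=0.0000 continue | (k=5,j=4): S=183.2690, (K−S)⁺=0.0000, hold=0.0000 ⇒ V=0.0000 continue | (k=5,j=5): S=219.1871, (K−S)⁺=0.0000, hold=0.0000 ⇒ V=0.0000 continue  boundary S*=89.5747
step 4: (k=4,j=0): S=97.9599, (K−S)⁺=12.6501, hold=13.1923 ⇒ V=13.1923 continue | (k=4,j=1): S=117.1586, (K−S)⁺=0.0000, hold=3.7446 ⇒ V=3.7446 continue | (k=4,j=2): S=140.1200, (K−S)⁺=0.0000, hold=0.5038 ⇒ V=0.5038 continue | (k=4,j=3): S=167.5815, (K−S)⁺=0.0000, hold=0.0000 ⇒ V=0.0000 continue | (k=4,j=4): S=200.4251, (K−S)⁺=0.0000, hold=0.0000 ⇒ V=0.0000 continue  boundary S*=-
step 3: (k=3,j=0): S=107.1300, (K−S)⁺=3.4800, hold=7.9188 ⇒ V=7.9188 continue | (k=3,j=1): S=128.1260, (K−S)⁺=0.0000, hold=1.9453 ⇒ V=1.9453 continue | (k=3,j=2): S=153.2368, (K−S)⁺=0.0000, hold=0.2251 ⇒ V=0.2251 continue | (k=3,j=3): S=183.2690, (K−S)⁺=0.0000, hold=0.0000 ⇒ V=0.0000 continue  boundary S*=-
step 2: (k=2,j=0): S=117.1586, (K−S)⁺=0.0000, hold=4.5898 ⇒ V=4.5898 continue | (k=2,j=1): S=140.1200, (K−S)⁺=0.0000, hold=0.9908 ⇒ V=0.9908 continue | (k=2,j=2): S=167.5815, (K−S)⁺=0.0000, hold=0.1005 ⇒ V=0.1005 continue  boundary S*=-
step 1: (k=1,j=0): S=128.1260, (K−S)⁺=0.0000, hold=2.5863 ⇒ V=2.5863 continue | (k=1,j=1): S=153.2368, (K−S)⁺=0.0000, hold=0.4970 ⇒ V=0.4970 continue  boundary S*=-
step 0: (k=0,j=0): S=140.1200, (K−S)⁺=0.0000, hold=1.4242 ⇒ V=1.4242 continue  boundary S*=-

price = 1.4242
boundary = - - - - - 89.5747 97.9599 89.5747
tree:
1.4242
2.5863 0.4970
4.5898 0.9908 0.1005
7.9188 1.9453 0.2251 0.0000
13.1923 3.7446 0.5038 0.0000 0.0000
21.0353 7.0167 1.1278 0.0000 0.0000 0.0000
28.7028 12.6501 2.5246 0.0000 0.0000 0.0000 0.0000
35.7139 21.0353 5.6512 0.0000 0.0000 0.0000 0.0000 0.0000
42.1249 28.7028 12.6501 0.0000 0.0000 0.0000 0.0000 0.0000 0.0000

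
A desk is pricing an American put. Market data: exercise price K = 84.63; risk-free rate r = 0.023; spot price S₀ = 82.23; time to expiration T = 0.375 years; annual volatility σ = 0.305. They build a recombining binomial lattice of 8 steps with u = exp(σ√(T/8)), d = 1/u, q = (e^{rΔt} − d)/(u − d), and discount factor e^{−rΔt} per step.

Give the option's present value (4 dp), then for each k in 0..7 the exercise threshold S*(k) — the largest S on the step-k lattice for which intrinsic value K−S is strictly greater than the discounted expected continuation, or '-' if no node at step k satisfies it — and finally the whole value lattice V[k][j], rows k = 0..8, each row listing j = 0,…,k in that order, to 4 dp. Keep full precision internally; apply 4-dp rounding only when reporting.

Δt=0.04688  u=1.06826  d=0.93610  q=0.49166  discount=0.99892
step 8 (expiry): payoffs max(K−S,0) = 36.1455 29.3001 21.4882 12.5734 2.4000 0.0000 0.0000 0.0000 0.0000
step 7: (k=7,j=0): S=51.7943, (K−S)⁺=32.8357, hold=32.7446 ⇒ V=32.8357 exercise | (k=7,j=1): S=59.1069, (K−S)⁺=25.5231, hold=25.4319 ⇒ V=25.5231 exercise | (k=7,j=2): S=67.4520, (K−S)⁺=17.1780, hold=17.0868 ⇒ V=17.1780 exercise | (k=7,j=3): S=76.9754, (K−S)⁺=7.6546, hold=7.5634 ⇒ V=7.6546 exercise | (k=7,j=4): S=87.8433, (K−S)⁺=0.0000, hold=1.2187 ⇒ V=1.2187 continue | (k=7,j=5): S=100.2456, (K−S)⁺=0.0000, hold=0.0000 ⇒ V=0.0000 continue | (k=7,j=6): S=114.3990, (K−S)⁺=0.0000, hold=0.0000 ⇒ V=0.0000 continue | (k=7,j=7): S=130.5506, (K−S)⁺=0.0000, hold=0.0000 ⇒ V=0.0000 continue  boundary S*=76.9754
step 6: (k=6,j=0): S=55.3299, (K−S)⁺=29.3001, hold=29.2089 ⇒ V=29.3001 exercise | (k=6,j=1): S=63.1418, (K−S)⁺=21.4882, hold=21.3970 ⇒ V=21.4882 exercise | (k=6,j=2): S=72.0566, (K−S)⁺=12.5734, hold=12.4823 ⇒ V=12.5734 exercise | (k=6,j=3): S=82.2300, (K−S)⁺=2.4000, hold=4.4855 ⇒ V=4.4855 continue | (k=6,j=4): S=93.8398, (K−S)⁺=0.0000, hold=0.6188 ⇒ V=0.6188 continue | (k=6,j=5): S=107.0888, (K−S)⁺=0.0000, hold=0.0000 ⇒ V=0.0000 continue | (k=6,j=6): S=122.2083, (K−S)⁺=0.0000, hold=0.0000 ⇒ V=0.0000 continue  boundary S*=72.0566
step 5: (k=5,j=0): S=59.1069, (K−S)⁺=25.5231, hold=25.4319 ⇒ V=25.5231 exercise | (k=5,j=1): S=67.4520, (K−S)⁺=17.1780, hold=17.0868 ⇒ V=17.1780 exercise | (k=5,j=2): S=76.9754, (K−S)⁺=7.6546, hold=8.5877 ⇒ V=8.5877 continue | (k=5,j=3): S=87.8433, (K−S)⁺=0.0000, hold=2.5816 ⇒ V=2.5816 continue | (k=5,j=4): S=100.2456, (K−S)⁺=0.0000, hold=0.3142 ⇒ V=0.3142 continue | (k=5,j=5): S=114.3990, (K−S)⁺=0.0000, hold=0.0000 ⇒ V=0.0000 continue  boundary S*=67.4520
step 4: (k=4,j=0): S=63.1418, (K−S)⁺=21.4882, hold=21.3970 ⇒ V=21.4882 exercise | (k=4,j=1): S=72.0566, (K−S)⁺=12.5734, hold=12.9405 ⇒ V=12.9405 continue | (k=4,j=2): S=82.2300, (K−S)⁺=2.4000, hold=5.6287 ⇒ V=5.6287 continue | (k=4,j=3): S=93.8398, (K−S)⁺=0.0000, hold=1.4653 ⇒ V=1.4653 continue | (k=4,j=4): S=107.0888, (K−S)⁺=0.0000, hold=0.1596 ⇒ V=0.1596 continue  boundary S*=63.1418
step 3: (k=3,j=0): S=67.4520, (K−S)⁺=17.1780, hold=17.2670 ⇒ V=17.2670 continue | (k=3,j=1): S=76.9754, (K−S)⁺=7.6546, hold=9.3355 ⇒ V=9.3355 continue | (k=3,j=2): S=87.8433, (K−S)⁺=0.0000, hold=3.5778 ⇒ V=3.5778 continue | (k=3,j=3): S=100.2456, (K−S)⁺=0.0000, hold=0.8224 ⇒ V=0.8224 continue  boundary S*=-
step 2: (k=2,j=0): S=72.0566, (K−S)⁺=12.5734, hold=13.3530 ⇒ V=13.3530 continue | (k=2,j=1): S=82.2300, (K−S)⁺=2.4000, hold=6.4977 ⇒ V=6.4977 continue | (k=2,j=2): S=93.8398, (K−S)⁺=0.0000, hold=2.2207 ⇒ V=2.2207 continue  boundary S*=-
step 1: (k=1,j=0): S=76.9754, (K−S)⁺=7.6546, hold=9.9718 ⇒ V=9.9718 continue | (k=1,j=1): S=87.8433, (K−S)⁺=0.0000, hold=4.3901 ⇒ V=4.3901 continue  boundary S*=-
step 0: (k=0,j=0): S=82.2300, (K−S)⁺=2.4000, hold=7.2197 ⇒ V=7.2197 continue  boundary S*=-

price = 7.2197
boundary = - - - - 63.1418 67.4520 72.0566 76.9754
tree:
7.2197
9.9718 4.3901
13.3530 6.4977 2.2207
17.2670 9.3355 3.5778 0.8224
21.4882 12.9405 5.6287 1.4653 0.1596
25.5231 17.1780 8.5877 2.5816 0.3142 0.0000
29.3001 21.4882 12.5734 4.4855 0.6188 0.0000 0.0000
32.8357 25.5231 17.1780 7.6546 1.2187 0.0000 0.0000 0.0000
36.1455 29.3001 21.4882 12.5734 2.4000 0.0000 0.0000 0.0000 0.0000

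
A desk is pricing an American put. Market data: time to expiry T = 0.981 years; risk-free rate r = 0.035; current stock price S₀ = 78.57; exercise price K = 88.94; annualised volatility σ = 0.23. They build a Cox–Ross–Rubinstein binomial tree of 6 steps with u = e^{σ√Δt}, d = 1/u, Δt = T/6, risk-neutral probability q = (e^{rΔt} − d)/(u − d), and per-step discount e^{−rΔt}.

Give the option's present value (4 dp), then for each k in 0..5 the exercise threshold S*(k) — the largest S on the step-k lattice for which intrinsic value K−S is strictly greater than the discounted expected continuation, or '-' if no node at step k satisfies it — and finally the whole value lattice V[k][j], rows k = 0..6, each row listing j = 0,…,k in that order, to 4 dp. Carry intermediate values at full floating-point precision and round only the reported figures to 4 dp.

Δt=0.16350, u=1.09746, d=0.91119, q=0.50758, disc=e^(-rΔt)=0.99429
k=6 terminal: V=max(K-S,0) → 43.9705 34.7776 23.7055 10.3700 0.0000 0.0000 0.0000
k=5: j=0 S=49.3524 intr=39.5876 cont=39.0801 V=39.5876[EX]; j=1 S=59.4412 intr=29.4988 cont=28.9913 V=29.4988[EX]; j=2 S=71.5924 intr=17.3476 cont=16.8401 V=17.3476[EX]; j=3 S=86.2276 intr=2.7124 cont=5.0773 V=5.0773[hold]; j=4 S=103.8547 intr=0.0000 cont=0.0000 V=0.0000[hold]; j=5 S=125.0851 intr=0.0000 cont=0.0000 V=0.0000[hold]  S*(5)=71.5924
k=4: j=0 S=54.1624 intr=34.7776 cont=34.2701 V=34.7776[EX]; j=1 S=65.2345 intr=23.7055 cont=23.1980 V=23.7055[EX]; j=2 S=78.5700 intr=10.3700 cont=11.0560 V=11.0560[hold]; j=3 S=94.6316 intr=0.0000 cont=2.4859 V=2.4859[hold]; j=4 S=113.9766 intr=0.0000 cont=0.0000 V=0.0000[hold]  S*(4)=65.2345
k=3: j=0 S=59.4412 intr=29.4988 cont=28.9913 V=29.4988[EX]; j=1 S=71.5924 intr=17.3476 cont=17.1863 V=17.3476[EX]; j=2 S=86.2276 intr=2.7124 cont=6.6678 V=6.6678[hold]; j=3 S=103.8547 intr=0.0000 cont=1.2171 V=1.2171[hold]  S*(3)=71.5924
k=2: j=0 S=65.2345 intr=23.7055 cont=23.1980 V=23.7055[EX]; j=1 S=78.5700 intr=10.3700 cont=11.8587 V=11.8587[hold]; j=2 S=94.6316 intr=0.0000 cont=3.8789 V=3.8789[hold]  S*(2)=65.2345
k=1: j=0 S=71.5924 intr=17.3476 cont=17.5914 V=17.5914[hold]; j=1 S=86.2276 intr=2.7124 cont=7.7638 V=7.7638[hold]  S*(1)=-
k=0: j=0 S=78.5700 intr=10.3700 cont=12.5312 V=12.5312[hold]  S*(0)=-

price = 12.5312
boundary = - - 65.2345 71.5924 65.2345 71.5924
tree:
12.5312
17.5914 7.7638
23.7055 11.8587 3.8789
29.4988 17.3476 6.6678 1.2171
34.7776 23.7055 11.0560 2.4859 0.0000
39.5876 29.4988 17.3476 5.0773 0.0000 0.0000
43.9705 34.7776 23.7055 10.3700 0.0000 0.0000 0.0000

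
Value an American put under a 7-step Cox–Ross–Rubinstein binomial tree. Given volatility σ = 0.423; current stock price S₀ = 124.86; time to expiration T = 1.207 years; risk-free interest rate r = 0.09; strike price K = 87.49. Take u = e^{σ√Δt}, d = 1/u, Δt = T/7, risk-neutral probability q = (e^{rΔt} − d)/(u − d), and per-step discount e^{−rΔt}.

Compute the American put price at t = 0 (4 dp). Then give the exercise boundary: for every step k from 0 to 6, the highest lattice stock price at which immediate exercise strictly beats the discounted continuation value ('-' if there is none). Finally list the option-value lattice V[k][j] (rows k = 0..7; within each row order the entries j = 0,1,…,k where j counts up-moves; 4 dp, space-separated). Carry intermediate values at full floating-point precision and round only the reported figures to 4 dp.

Δt=0.17243  u=1.19202  d=0.83891  q=0.50049  discount=0.98460
step 7 (expiry): payoffs max(K−S,0) = 50.9776 35.6092 13.7720 0.0000 0.0000 0.0000 0.0000 0.0000
step 6: (k=6,j=0): S=43.5235, (K−S)⁺=43.9665, hold=42.6193 ⇒ V=43.9665 exercise | (k=6,j=1): S=61.8430, (K−S)⁺=25.6470, hold=24.2998 ⇒ V=25.6470 exercise | (k=6,j=2): S=87.8733, (K−S)⁺=0.0000, hold=6.7733 ⇒ V=6.7733 continue | (k=6,j=3): S=124.8600, (K−S)⁺=0.0000, hold=0.0000 ⇒ V=0.0000 continue | (k=6,j=4): S=177.4148, (K−S)⁺=0.0000, hold=0.0000 ⇒ V=0.0000 continue | (k=6,j=5): S=252.0905, (K−S)⁺=0.0000, hold=0.0000 ⇒ V=0.0000 continue | (k=6,j=6): S=358.1978, (K−S)⁺=0.0000, hold=0.0000 ⇒ V=0.0000 continue  boundary S*=61.8430
step 5: (k=5,j=0): S=51.8808, (K−S)⁺=35.6092, hold=34.2619 ⇒ V=35.6092 exercise | (k=5,j=1): S=73.7180, (K−S)⁺=13.7720, hold=15.9514 ⇒ V=15.9514 continue | (k=5,j=2): S=104.7466, (K−S)⁺=0.0000, hold=3.3312 ⇒ V=3.3312 continue | (k=5,j=3): S=148.8355, (K−S)⁺=0.0000, hold=0.0000 ⇒ V=0.0000 continue | (k=5,j=4): S=211.4819, (K−S)⁺=0.0000, hold=0.0000 ⇒ V=0.0000 continue | (k=5,j=5): S=300.4967, (K−S)⁺=0.0000, hold=0.0000 ⇒ V=0.0000 continue  boundary S*=51.8808
step 4: (k=4,j=0): S=61.8430, (K−S)⁺=25.6470, hold=25.3738 ⇒ V=25.6470 exercise | (k=4,j=1): S=87.8733, (K−S)⁺=0.0000, hold=9.4867 ⇒ V=9.4867 continue | (k=4,j=2): S=124.8600, (K−S)⁺=0.0000, hold=1.6383 ⇒ V=1.6383 continue | (k=4,j=3): S=177.4148, (K−S)⁺=0.0000, hold=0.0000 ⇒ V=0.0000 continue | (k=4,j=4): S=252.0905, (K−S)⁺=0.0000, hold=0.0000 ⇒ V=0.0000 continue  boundary S*=61.8430
step 3: (k=3,j=0): S=73.7180, (K−S)⁺=13.7720, hold=17.2886 ⇒ V=17.2886 continue | (k=3,j=1): S=104.7466, (K−S)⁺=0.0000, hold=5.4731 ⇒ V=5.4731 continue | (k=3,j=2): S=148.8355, (K−S)⁺=0.0000, hold=0.8058 ⇒ V=0.8058 continue | (k=3,j=3): S=211.4819, (K−S)⁺=0.0000, hold=0.0000 ⇒ V=0.0000 continue  boundary S*=-
step 2: (k=2,j=0): S=87.8733, (K−S)⁺=0.0000, hold=11.1998 ⇒ V=11.1998 continue | (k=2,j=1): S=124.8600, (K−S)⁺=0.0000, hold=3.0888 ⇒ V=3.0888 continue | (k=2,j=2): S=177.4148, (K−S)⁺=0.0000, hold=0.3963 ⇒ V=0.3963 continue  boundary S*=-
step 1: (k=1,j=0): S=104.7466, (K−S)⁺=0.0000, hold=7.0304 ⇒ V=7.0304 continue | (k=1,j=1): S=148.8355, (K−S)⁺=0.0000, hold=1.7144 ⇒ V=1.7144 continue  boundary S*=-
step 0: (k=0,j=0): S=124.8600, (K−S)⁺=0.0000, hold=4.3025 ⇒ V=4.3025 continue  boundary S*=-

price = 4.3025
boundary = - - - - 61.8430 51.8808 61.8430
tree:
4.3025
7.0304 1.7144
11.1998 3.0888 0.3963
17.2886 5.4731 0.8058 0.0000
25.6470 9.4867 1.6383 0.0000 0.0000
35.6092 15.9514 3.3312 0.0000 0.0000 0.0000
43.9665 25.6470 6.7733 0.0000 0.0000 0.0000 0.0000
50.9776 35.6092 13.7720 0.0000 0.0000 0.0000 0.0000 0.0000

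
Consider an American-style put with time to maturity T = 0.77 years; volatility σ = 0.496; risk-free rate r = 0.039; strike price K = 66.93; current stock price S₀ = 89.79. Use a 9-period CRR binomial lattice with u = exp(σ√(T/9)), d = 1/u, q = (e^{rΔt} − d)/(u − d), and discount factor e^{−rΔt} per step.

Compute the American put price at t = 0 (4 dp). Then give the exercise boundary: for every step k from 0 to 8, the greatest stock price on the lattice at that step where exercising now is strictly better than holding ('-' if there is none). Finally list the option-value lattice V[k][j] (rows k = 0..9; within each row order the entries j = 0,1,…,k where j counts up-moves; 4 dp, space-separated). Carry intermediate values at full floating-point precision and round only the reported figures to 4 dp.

price = 4.6465
boundary = - - - - - - 37.5997 43.4702 50.2573
tree:
4.6465
6.8011 2.3004
9.7213 3.6248 0.8544
13.5165 5.5996 1.4701 0.1806
18.1968 8.4443 2.4982 0.3453 0.0000
23.5979 12.3615 4.1789 0.6602 0.0000 0.0000
29.3303 17.4350 6.8471 1.2625 0.0000 0.0000 0.0000
34.4080 23.4598 10.9059 2.4140 0.0000 0.0000 0.0000 0.0000
38.8000 29.3303 16.6727 4.6158 0.0000 0.0000 0.0000 0.0000 0.0000
42.5988 34.4080 23.4598 8.8259 0.0000 0.0000 0.0000 0.0000 0.0000 0.0000

Δt=0.08556, u=1.15613, d=0.86495, q=0.47527, disc=e^(-rΔt)=0.99667
k=9 terminal: V=max(K-S,0) → 42.5988 34.4080 23.4598 8.8259 0.0000 0.0000 0.0000 0.0000 0.0000 0.0000
k=8: j=0 S=28.1300 intr=38.8000 cont=38.5770 V=38.8000[EX]; j=1 S=37.5997 intr=29.3303 cont=29.1073 V=29.3303[EX]; j=2 S=50.2573 intr=16.6727 cont=16.4497 V=16.6727[EX]; j=3 S=67.1759 intr=0.0000 cont=4.6158 V=4.6158[hold]; j=4 S=89.7900 intr=0.0000 cont=0.0000 V=0.0000[hold]; j=5 S=120.0169 intr=0.0000 cont=0.0000 V=0.0000[hold]; j=6 S=160.4193 intr=0.0000 cont=0.0000 V=0.0000[hold]; j=7 S=214.4229 intr=0.0000 cont=0.0000 V=0.0000[hold]; j=8 S=286.6061 intr=0.0000 cont=0.0000 V=0.0000[hold]  S*(8)=50.2573
k=7: j=0 S=32.5220 intr=34.4080 cont=34.1850 V=34.4080[EX]; j=1 S=43.4702 intr=23.4598 cont=23.2368 V=23.4598[EX]; j=2 S=58.1041 intr=8.8259 cont=10.9059 V=10.9059[hold]; j=3 S=77.6642 intr=0.0000 cont=2.4140 V=2.4140[hold]; j=4 S=103.8090 intr=0.0000 cont=0.0000 V=0.0000[hold]; j=5 S=138.7553 intr=0.0000 cont=0.0000 V=0.0000[hold]; j=6 S=185.4658 intr=0.0000 cont=0.0000 V=0.0000[hold]; j=7 S=247.9010 intr=0.0000 cont=0.0000 V=0.0000[hold]  S*(7)=43.4702
k=6: j=0 S=37.5997 intr=29.3303 cont=29.1073 V=29.3303[EX]; j=1 S=50.2573 intr=16.6727 cont=17.4350 V=17.4350[hold]; j=2 S=67.1759 intr=0.0000 cont=6.8471 V=6.8471[hold]; j=3 S=89.7900 intr=0.0000 cont=1.2625 V=1.2625[hold]; j=4 S=120.0169 intr=0.0000 cont=0.0000 V=0.0000[hold]; j=5 S=160.4193 intr=0.0000 cont=0.0000 V=0.0000[hold]; j=6 S=214.4229 intr=0.0000 cont=0.0000 V=0.0000[hold]  S*(6)=37.5997
k=5: j=0 S=43.4702 intr=23.4598 cont=23.5979 V=23.5979[hold]; j=1 S=58.1041 intr=8.8259 cont=12.3615 V=12.3615[hold]; j=2 S=77.6642 intr=0.0000 cont=4.1789 V=4.1789[hold]; j=3 S=103.8090 intr=0.0000 cont=0.6602 V=0.6602[hold]; j=4 S=138.7553 intr=0.0000 cont=0.0000 V=0.0000[hold]; j=5 S=185.4658 intr=0.0000 cont=0.0000 V=0.0000[hold]  S*(5)=-
k=4: j=0 S=50.2573 intr=16.6727 cont=18.1968 V=18.1968[hold]; j=1 S=67.1759 intr=0.0000 cont=8.4443 V=8.4443[hold]; j=2 S=89.7900 intr=0.0000 cont=2.4982 V=2.4982[hold]; j=3 S=120.0169 intr=0.0000 cont=0.3453 V=0.3453[hold]; j=4 S=160.4193 intr=0.0000 cont=0.0000 V=0.0000[hold]  S*(4)=-
k=3: j=0 S=58.1041 intr=8.8259 cont=13.5165 V=13.5165[hold]; j=1 S=77.6642 intr=0.0000 cont=5.5996 V=5.5996[hold]; j=2 S=103.8090 intr=0.0000 cont=1.4701 V=1.4701[hold]; j=3 S=138.7553 intr=0.0000 cont=0.1806 V=0.1806[hold]  S*(3)=-
k=2: j=0 S=67.1759 intr=0.0000 cont=9.7213 V=9.7213[hold]; j=1 S=89.7900 intr=0.0000 cont=3.6248 V=3.6248[hold]; j=2 S=120.0169 intr=0.0000 cont=0.8544 V=0.8544[hold]  S*(2)=-
k=1: j=0 S=77.6642 intr=0.0000 cont=6.8011 V=6.8011[hold]; j=1 S=103.8090 intr=0.0000 cont=2.3004 V=2.3004[hold]  S*(1)=-
k=0: j=0 S=89.7900 intr=0.0000 cont=4.6465 V=4.6465[hold]  S*(0)=-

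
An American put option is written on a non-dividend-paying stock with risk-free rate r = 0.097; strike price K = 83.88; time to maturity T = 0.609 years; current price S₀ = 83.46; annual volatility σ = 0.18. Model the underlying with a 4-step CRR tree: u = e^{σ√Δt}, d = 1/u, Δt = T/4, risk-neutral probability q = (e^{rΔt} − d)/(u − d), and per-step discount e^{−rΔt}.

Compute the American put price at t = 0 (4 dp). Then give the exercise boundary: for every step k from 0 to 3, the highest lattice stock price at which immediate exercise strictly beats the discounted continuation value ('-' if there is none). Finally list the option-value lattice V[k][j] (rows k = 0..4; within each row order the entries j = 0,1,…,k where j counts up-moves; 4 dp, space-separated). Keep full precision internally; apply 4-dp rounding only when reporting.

price = 3.0991
boundary = - - 72.5226 77.7993
tree:
3.0991
6.0947 1.0809
11.3574 2.5656 0.0691
16.2762 6.0807 0.1704 0.0000
20.8615 11.3574 0.4200 0.0000 0.0000

Δt=0.15225, u=1.07276, d=0.93218, q=0.58828, disc=e^(-rΔt)=0.98534
k=4 terminal: V=max(K-S,0) → 20.8615 11.3574 0.4200 0.0000 0.0000
k=3: j=0 S=67.6038 intr=16.2762 cont=15.0466 V=16.2762[EX]; j=1 S=77.7993 intr=6.0807 cont=4.8510 V=6.0807[EX]; j=2 S=89.5325 intr=0.0000 cont=0.1704 V=0.1704[hold]; j=3 S=103.0353 intr=0.0000 cont=0.0000 V=0.0000[hold]  S*(3)=77.7993
k=2: j=0 S=72.5226 intr=11.3574 cont=10.1277 V=11.3574[EX]; j=1 S=83.4600 intr=0.4200 cont=2.5656 V=2.5656[hold]; j=2 S=96.0469 intr=0.0000 cont=0.0691 V=0.0691[hold]  S*(2)=72.5226
k=1: j=0 S=77.7993 intr=6.0807 cont=6.0947 V=6.0947[hold]; j=1 S=89.5325 intr=0.0000 cont=1.0809 V=1.0809[hold]  S*(1)=-
k=0: j=0 S=83.4600 intr=0.4200 cont=3.0991 V=3.0991[hold]  S*(0)=-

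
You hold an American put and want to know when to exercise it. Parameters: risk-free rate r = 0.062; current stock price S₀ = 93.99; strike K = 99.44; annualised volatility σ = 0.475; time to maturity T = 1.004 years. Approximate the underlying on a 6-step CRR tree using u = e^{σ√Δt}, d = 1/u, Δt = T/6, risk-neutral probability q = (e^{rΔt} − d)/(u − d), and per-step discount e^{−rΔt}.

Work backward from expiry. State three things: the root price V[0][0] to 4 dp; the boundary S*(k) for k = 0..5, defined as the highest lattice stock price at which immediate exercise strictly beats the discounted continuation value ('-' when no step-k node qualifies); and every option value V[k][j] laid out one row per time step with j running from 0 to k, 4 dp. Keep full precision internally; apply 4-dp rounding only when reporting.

Δt=0.16733  u=1.21447  d=0.82341  q=0.47824  discount=0.98968
step 6 (expiry): payoffs max(K−S,0) = 70.1468 56.2345 35.7150 5.4500 0.0000 0.0000 0.0000
step 5: (k=5,j=0): S=35.5757, (K−S)⁺=63.8643, hold=62.8380 ⇒ V=63.8643 exercise | (k=5,j=1): S=52.4716, (K−S)⁺=46.9684, hold=45.9421 ⇒ V=46.9684 exercise | (k=5,j=2): S=77.3920, (K−S)⁺=22.0480, hold=21.0217 ⇒ V=22.0480 exercise | (k=5,j=3): S=114.1478, (K−S)⁺=0.0000, hold=2.8142 ⇒ V=2.8142 continue | (k=5,j=4): S=168.3600, (K−S)⁺=0.0000, hold=0.0000 ⇒ V=0.0000 continue | (k=5,j=5): S=248.3193, (K−S)⁺=0.0000, hold=0.0000 ⇒ V=0.0000 continue  boundary S*=77.3920
step 4: (k=4,j=0): S=43.2055, (K−S)⁺=56.2345, hold=55.2082 ⇒ V=56.2345 exercise | (k=4,j=1): S=63.7250, (K−S)⁺=35.7150, hold=34.6886 ⇒ V=35.7150 exercise | (k=4,j=2): S=93.9900, (K−S)⁺=5.4500, hold=12.7170 ⇒ V=12.7170 continue | (k=4,j=3): S=138.6287, (K−S)⁺=0.0000, hold=1.4532 ⇒ V=1.4532 continue | (k=4,j=4): S=204.4677, (K−S)⁺=0.0000, hold=0.0000 ⇒ V=0.0000 continue  boundary S*=63.7250
step 3: (k=3,j=0): S=52.4716, (K−S)⁺=46.9684, hold=45.9421 ⇒ V=46.9684 exercise | (k=3,j=1): S=77.3920, (K−S)⁺=22.0480, hold=24.4612 ⇒ V=24.4612 continue | (k=3,j=2): S=114.1478, (K−S)⁺=0.0000, hold=7.2545 ⇒ V=7.2545 continue | (k=3,j=3): S=168.3600, (K−S)⁺=0.0000, hold=0.7504 ⇒ V=0.7504 continue  boundary S*=52.4716
step 2: (k=2,j=0): S=63.7250, (K−S)⁺=35.7150, hold=35.8308 ⇒ V=35.8308 continue | (k=2,j=1): S=93.9900, (K−S)⁺=5.4500, hold=16.0647 ⇒ V=16.0647 continue | (k=2,j=2): S=138.6287, (K−S)⁺=0.0000, hold=4.1012 ⇒ V=4.1012 continue  boundary S*=-
step 1: (k=1,j=0): S=77.3920, (K−S)⁺=22.0480, hold=26.1055 ⇒ V=26.1055 continue | (k=1,j=1): S=114.1478, (K−S)⁺=0.0000, hold=10.2365 ⇒ V=10.2365 continue  boundary S*=-
step 0: (k=0,j=0): S=93.9900, (K−S)⁺=5.4500, hold=18.3251 ⇒ V=18.3251 continue  boundary S*=-

price = 18.3251
boundary = - - - 52.4716 63.7250 77.3920
tree:
18.3251
26.1055 10.2365
35.8308 16.0647 4.1012
46.9684 24.4612 7.2545 0.7504
56.2345 35.7150 12.7170 1.4532 0.0000
63.8643 46.9684 22.0480 2.8142 0.0000 0.0000
70.1468 56.2345 35.7150 5.4500 0.0000 0.0000 0.0000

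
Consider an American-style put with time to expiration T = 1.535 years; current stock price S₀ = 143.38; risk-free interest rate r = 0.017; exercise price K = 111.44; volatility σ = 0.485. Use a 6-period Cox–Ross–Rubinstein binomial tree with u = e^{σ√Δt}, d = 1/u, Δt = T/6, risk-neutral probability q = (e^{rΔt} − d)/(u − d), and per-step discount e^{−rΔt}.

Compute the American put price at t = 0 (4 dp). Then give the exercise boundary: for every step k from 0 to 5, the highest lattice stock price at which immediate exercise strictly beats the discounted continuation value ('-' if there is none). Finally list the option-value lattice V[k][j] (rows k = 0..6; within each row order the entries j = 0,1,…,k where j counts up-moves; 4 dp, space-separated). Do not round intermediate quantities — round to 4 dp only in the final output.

Δt=0.25583  u=1.27802  d=0.78246  q=0.44777  discount=0.99566
step 6 (expiry): payoffs max(K−S,0) = 78.5351 57.6952 23.6566 0.0000 0.0000 0.0000 0.0000
step 5: (k=5,j=0): S=42.0531, (K−S)⁺=69.3869, hold=68.9032 ⇒ V=69.3869 exercise | (k=5,j=1): S=68.6870, (K−S)⁺=42.7530, hold=42.2694 ⇒ V=42.7530 exercise | (k=5,j=2): S=112.1891, (K−S)⁺=0.0000, hold=13.0071 ⇒ V=13.0071 continue | (k=5,j=3): S=183.2427, (K−S)⁺=0.0000, hold=0.0000 ⇒ V=0.0000 continue | (k=5,j=4): S=299.2972, (K−S)⁺=0.0000, hold=0.0000 ⇒ V=0.0000 continue | (k=5,j=5): S=488.8534, (K−S)⁺=0.0000, hold=0.0000 ⇒ V=0.0000 continue  boundary S*=68.6870
step 4: (k=4,j=0): S=53.7448, (K−S)⁺=57.6952, hold=57.2116 ⇒ V=57.6952 exercise | (k=4,j=1): S=87.7834, (K−S)⁺=23.6566, hold=29.3059 ⇒ V=29.3059 continue | (k=4,j=2): S=143.3800, (K−S)⁺=0.0000, hold=7.1517 ⇒ V=7.1517 continue | (k=4,j=3): S=234.1880, (K−S)⁺=0.0000, hold=0.0000 ⇒ V=0.0000 continue | (k=4,j=4): S=382.5081, (K−S)⁺=0.0000, hold=0.0000 ⇒ V=0.0000 continue  boundary S*=53.7448
step 3: (k=3,j=0): S=68.6870, (K−S)⁺=42.7530, hold=44.7880 ⇒ V=44.7880 continue | (k=3,j=1): S=112.1891, (K−S)⁺=0.0000, hold=19.3017 ⇒ V=19.3017 continue | (k=3,j=2): S=183.2427, (K−S)⁺=0.0000, hold=3.9322 ⇒ V=3.9322 continue | (k=3,j=3): S=299.2972, (K−S)⁺=0.0000, hold=0.0000 ⇒ V=0.0000 continue  boundary S*=-
step 2: (k=2,j=0): S=87.7834, (K−S)⁺=23.6566, hold=33.2311 ⇒ V=33.2311 continue | (k=2,j=1): S=143.3800, (K−S)⁺=0.0000, hold=12.3658 ⇒ V=12.3658 continue | (k=2,j=2): S=234.1880, (K−S)⁺=0.0000, hold=2.1621 ⇒ V=2.1621 continue  boundary S*=-
step 1: (k=1,j=0): S=112.1891, (K−S)⁺=0.0000, hold=23.7845 ⇒ V=23.7845 continue | (k=1,j=1): S=183.2427, (K−S)⁺=0.0000, hold=7.7630 ⇒ V=7.7630 continue  boundary S*=-
step 0: (k=0,j=0): S=143.3800, (K−S)⁺=0.0000, hold=16.5384 ⇒ V=16.5384 continue  boundary S*=-

price = 16.5384
boundary = - - - - 53.7448 68.6870
tree:
16.5384
23.7845 7.7630
33.2311 12.3658 2.1621
44.7880 19.3017 3.9322 0.0000
57.6952 29.3059 7.1517 0.0000 0.0000
69.3869 42.7530 13.0071 0.0000 0.0000 0.0000
78.5351 57.6952 23.6566 0.0000 0.0000 0.0000 0.0000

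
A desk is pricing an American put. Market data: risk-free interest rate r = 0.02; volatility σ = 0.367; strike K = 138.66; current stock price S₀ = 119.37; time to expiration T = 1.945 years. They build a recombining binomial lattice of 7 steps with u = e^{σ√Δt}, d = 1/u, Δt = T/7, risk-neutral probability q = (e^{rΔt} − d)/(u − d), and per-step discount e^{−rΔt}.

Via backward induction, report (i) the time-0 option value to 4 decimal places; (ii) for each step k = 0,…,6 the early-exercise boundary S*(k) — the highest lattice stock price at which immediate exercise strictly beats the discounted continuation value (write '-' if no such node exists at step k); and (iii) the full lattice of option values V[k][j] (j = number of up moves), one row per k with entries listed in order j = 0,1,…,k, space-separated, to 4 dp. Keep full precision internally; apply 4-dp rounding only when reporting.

price = 33.7401
boundary = - - - 66.8110 81.0706 66.8110 81.0706
tree:
33.7401
45.0629 21.1736
58.0702 30.7022 10.5121
71.8490 42.9814 17.0041 3.2014
83.6006 57.5894 26.7623 6.0297 0.0000
93.2851 71.8490 40.4910 11.3566 0.0000 0.0000
101.2662 83.6006 57.5894 21.3896 0.0000 0.0000 0.0000
107.8434 93.2851 71.8490 40.2862 0.0000 0.0000 0.0000 0.0000

Δt=0.27786, u=1.21343, d=0.82411, q=0.46610, disc=e^(-rΔt)=0.99446
k=7 terminal: V=max(K-S,0) → 107.8434 93.2851 71.8490 40.2862 0.0000 0.0000 0.0000 0.0000
k=6: j=0 S=37.3938 intr=101.2662 cont=100.4977 V=101.2662[EX]; j=1 S=55.0594 intr=83.6006 cont=82.8321 V=83.6006[EX]; j=2 S=81.0706 intr=57.5894 cont=56.8210 V=57.5894[EX]; j=3 S=119.3700 intr=19.2900 cont=21.3896 V=21.3896[hold]; j=4 S=175.7628 intr=0.0000 cont=0.0000 V=0.0000[hold]; j=5 S=258.7966 intr=0.0000 cont=0.0000 V=0.0000[hold]; j=6 S=381.0572 intr=0.0000 cont=0.0000 V=0.0000[hold]  S*(6)=81.0706
k=5: j=0 S=45.3749 intr=93.2851 cont=92.5166 V=93.2851[EX]; j=1 S=66.8110 intr=71.8490 cont=71.0806 V=71.8490[EX]; j=2 S=98.3738 intr=40.2862 cont=40.4910 V=40.4910[hold]; j=3 S=144.8475 intr=0.0000 cont=11.3566 V=11.3566[hold]; j=4 S=213.2764 intr=0.0000 cont=0.0000 V=0.0000[hold]; j=5 S=314.0323 intr=0.0000 cont=0.0000 V=0.0000[hold]  S*(5)=66.8110
k=4: j=0 S=55.0594 intr=83.6006 cont=82.8321 V=83.6006[EX]; j=1 S=81.0706 intr=57.5894 cont=56.9159 V=57.5894[EX]; j=2 S=119.3700 intr=19.2900 cont=26.7623 V=26.7623[hold]; j=3 S=175.7628 intr=0.0000 cont=6.0297 V=6.0297[hold]; j=4 S=258.7966 intr=0.0000 cont=0.0000 V=0.0000[hold]  S*(4)=81.0706
k=3: j=0 S=66.8110 intr=71.8490 cont=71.0806 V=71.8490[EX]; j=1 S=98.3738 intr=40.2862 cont=42.9814 V=42.9814[hold]; j=2 S=144.8475 intr=0.0000 cont=17.0041 V=17.0041[hold]; j=3 S=213.2764 intr=0.0000 cont=3.2014 V=3.2014[hold]  S*(3)=66.8110
k=2: j=0 S=81.0706 intr=57.5894 cont=58.0702 V=58.0702[hold]; j=1 S=119.3700 intr=19.2900 cont=30.7022 V=30.7022[hold]; j=2 S=175.7628 intr=0.0000 cont=10.5121 V=10.5121[hold]  S*(2)=-
k=1: j=0 S=98.3738 intr=40.2862 cont=45.0629 V=45.0629[hold]; j=1 S=144.8475 intr=0.0000 cont=21.1736 V=21.1736[hold]  S*(1)=-
k=0: j=0 S=119.3700 intr=19.2900 cont=33.7401 V=33.7401[hold]  S*(0)=-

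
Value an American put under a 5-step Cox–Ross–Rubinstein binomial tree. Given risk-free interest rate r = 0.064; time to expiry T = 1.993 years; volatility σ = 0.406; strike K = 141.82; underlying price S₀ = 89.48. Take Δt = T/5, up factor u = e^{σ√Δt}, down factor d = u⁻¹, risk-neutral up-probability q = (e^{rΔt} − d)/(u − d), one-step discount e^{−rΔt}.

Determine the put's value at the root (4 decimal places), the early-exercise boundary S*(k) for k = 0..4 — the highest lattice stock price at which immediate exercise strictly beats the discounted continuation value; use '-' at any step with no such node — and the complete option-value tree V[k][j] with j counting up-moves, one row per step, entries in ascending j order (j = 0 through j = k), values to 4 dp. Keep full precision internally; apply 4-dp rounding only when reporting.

price = 53.1271
boundary = - 69.2476 89.4800 69.2476 89.4800
tree:
53.1271
72.5724 35.3952
88.2301 52.3400 19.3642
100.3474 72.5724 32.4375 6.5736
109.7248 88.2301 52.3400 13.1226 0.0000
116.9819 100.3474 72.5724 26.1961 0.0000 0.0000

params: Δt=0.39860 u=1.29218 d=0.77389 q=0.48612 e^(-rΔt)=0.97481
t_5 payoffs: 116.9819 100.3474 72.5724 26.1961 0.0000 0.0000
t_4: node(4,0) S=32.0952 payoff=109.7248 vs cont=106.1527 → 109.7248 [stop]  node(4,1) S=53.5899 payoff=88.2301 vs cont=84.6580 → 88.2301 [stop]  node(4,2) S=89.4800 payoff=52.3400 vs cont=48.7679 → 52.3400 [stop]  node(4,3) S=149.4063 payoff=0.0000 vs cont=13.1226 → 13.1226 [wait]  node(4,4) S=249.4663 payoff=0.0000 vs cont=0.0000 → 0.0000 [wait]  ⇒ S*(4)=89.4800
t_3: node(3,0) S=41.4726 payoff=100.3474 vs cont=96.7752 → 100.3474 [stop]  node(3,1) S=69.2476 payoff=72.5724 vs cont=69.0003 → 72.5724 [stop]  node(3,2) S=115.6239 payoff=26.1961 vs cont=32.4375 → 32.4375 [wait]  node(3,3) S=193.0592 payoff=0.0000 vs cont=6.5736 → 6.5736 [wait]  ⇒ S*(3)=69.2476
t_2: node(2,0) S=53.5899 payoff=88.2301 vs cont=84.6580 → 88.2301 [stop]  node(2,1) S=89.4800 payoff=52.3400 vs cont=51.7255 → 52.3400 [stop]  node(2,2) S=149.4063 payoff=0.0000 vs cont=19.3642 → 19.3642 [wait]  ⇒ S*(2)=89.4800
t_1: node(1,0) S=69.2476 payoff=72.5724 vs cont=69.0003 → 72.5724 [stop]  node(1,1) S=115.6239 payoff=26.1961 vs cont=35.3952 → 35.3952 [wait]  ⇒ S*(1)=69.2476
t_0: node(0,0) S=89.4800 payoff=52.3400 vs cont=53.1271 → 53.1271 [wait]  ⇒ S*(0)=-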